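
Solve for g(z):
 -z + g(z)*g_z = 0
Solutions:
 g(z) = -sqrt(C1 + z^2)
 g(z) = sqrt(C1 + z^2)


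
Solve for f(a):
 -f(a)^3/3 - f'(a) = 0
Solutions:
 f(a) = -sqrt(6)*sqrt(-1/(C1 - a))/2
 f(a) = sqrt(6)*sqrt(-1/(C1 - a))/2


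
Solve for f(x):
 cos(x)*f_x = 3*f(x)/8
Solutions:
 f(x) = C1*(sin(x) + 1)^(3/16)/(sin(x) - 1)^(3/16)


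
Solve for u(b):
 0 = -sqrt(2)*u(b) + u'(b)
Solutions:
 u(b) = C1*exp(sqrt(2)*b)


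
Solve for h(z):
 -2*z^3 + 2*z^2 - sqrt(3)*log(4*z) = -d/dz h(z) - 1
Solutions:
 h(z) = C1 + z^4/2 - 2*z^3/3 + sqrt(3)*z*log(z) - sqrt(3)*z - z + 2*sqrt(3)*z*log(2)


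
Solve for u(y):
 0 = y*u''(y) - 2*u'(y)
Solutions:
 u(y) = C1 + C2*y^3


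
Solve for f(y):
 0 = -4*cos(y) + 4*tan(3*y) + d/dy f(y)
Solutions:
 f(y) = C1 + 4*log(cos(3*y))/3 + 4*sin(y)


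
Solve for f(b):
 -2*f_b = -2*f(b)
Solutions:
 f(b) = C1*exp(b)


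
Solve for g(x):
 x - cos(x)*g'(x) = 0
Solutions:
 g(x) = C1 + Integral(x/cos(x), x)


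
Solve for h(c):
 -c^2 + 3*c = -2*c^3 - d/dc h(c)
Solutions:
 h(c) = C1 - c^4/2 + c^3/3 - 3*c^2/2


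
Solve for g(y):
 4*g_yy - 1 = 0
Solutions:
 g(y) = C1 + C2*y + y^2/8


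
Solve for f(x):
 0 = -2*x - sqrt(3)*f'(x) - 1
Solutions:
 f(x) = C1 - sqrt(3)*x^2/3 - sqrt(3)*x/3


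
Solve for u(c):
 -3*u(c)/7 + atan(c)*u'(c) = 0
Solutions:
 u(c) = C1*exp(3*Integral(1/atan(c), c)/7)


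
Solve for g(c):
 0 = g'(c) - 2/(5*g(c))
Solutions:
 g(c) = -sqrt(C1 + 20*c)/5
 g(c) = sqrt(C1 + 20*c)/5


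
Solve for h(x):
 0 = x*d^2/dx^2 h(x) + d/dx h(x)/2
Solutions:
 h(x) = C1 + C2*sqrt(x)


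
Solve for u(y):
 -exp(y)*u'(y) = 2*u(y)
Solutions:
 u(y) = C1*exp(2*exp(-y))


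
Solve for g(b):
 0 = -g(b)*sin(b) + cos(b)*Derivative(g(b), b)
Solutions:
 g(b) = C1/cos(b)


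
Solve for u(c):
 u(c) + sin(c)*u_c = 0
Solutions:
 u(c) = C1*sqrt(cos(c) + 1)/sqrt(cos(c) - 1)


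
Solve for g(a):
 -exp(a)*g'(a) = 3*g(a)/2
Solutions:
 g(a) = C1*exp(3*exp(-a)/2)


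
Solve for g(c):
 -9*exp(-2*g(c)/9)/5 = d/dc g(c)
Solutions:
 g(c) = 9*log(-sqrt(C1 - 9*c)) - 9*log(15) + 9*log(10)/2
 g(c) = 9*log(C1 - 9*c)/2 - 9*log(15) + 9*log(10)/2


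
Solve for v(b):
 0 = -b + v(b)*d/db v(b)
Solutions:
 v(b) = -sqrt(C1 + b^2)
 v(b) = sqrt(C1 + b^2)


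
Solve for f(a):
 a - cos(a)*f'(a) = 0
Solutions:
 f(a) = C1 + Integral(a/cos(a), a)


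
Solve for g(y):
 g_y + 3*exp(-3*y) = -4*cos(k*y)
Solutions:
 g(y) = C1 + exp(-3*y) - 4*sin(k*y)/k


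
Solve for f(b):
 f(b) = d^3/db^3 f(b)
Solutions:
 f(b) = C3*exp(b) + (C1*sin(sqrt(3)*b/2) + C2*cos(sqrt(3)*b/2))*exp(-b/2)


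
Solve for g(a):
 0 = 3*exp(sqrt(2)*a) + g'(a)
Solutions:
 g(a) = C1 - 3*sqrt(2)*exp(sqrt(2)*a)/2


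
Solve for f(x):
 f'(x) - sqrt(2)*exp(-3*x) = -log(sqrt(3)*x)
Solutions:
 f(x) = C1 - x*log(x) + x*(1 - log(3)/2) - sqrt(2)*exp(-3*x)/3


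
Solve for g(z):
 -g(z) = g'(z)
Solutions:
 g(z) = C1*exp(-z)


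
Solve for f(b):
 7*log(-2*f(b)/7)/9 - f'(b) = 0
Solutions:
 -9*Integral(1/(log(-_y) - log(7) + log(2)), (_y, f(b)))/7 = C1 - b


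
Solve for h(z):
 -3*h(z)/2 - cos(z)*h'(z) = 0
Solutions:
 h(z) = C1*(sin(z) - 1)^(3/4)/(sin(z) + 1)^(3/4)


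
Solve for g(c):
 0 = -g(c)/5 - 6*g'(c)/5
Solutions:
 g(c) = C1*exp(-c/6)


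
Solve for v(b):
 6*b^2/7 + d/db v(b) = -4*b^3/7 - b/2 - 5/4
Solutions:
 v(b) = C1 - b^4/7 - 2*b^3/7 - b^2/4 - 5*b/4


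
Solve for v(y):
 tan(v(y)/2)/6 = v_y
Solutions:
 v(y) = -2*asin(C1*exp(y/12)) + 2*pi
 v(y) = 2*asin(C1*exp(y/12))


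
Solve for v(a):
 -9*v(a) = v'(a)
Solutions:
 v(a) = C1*exp(-9*a)


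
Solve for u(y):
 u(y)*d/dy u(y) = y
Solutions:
 u(y) = -sqrt(C1 + y^2)
 u(y) = sqrt(C1 + y^2)


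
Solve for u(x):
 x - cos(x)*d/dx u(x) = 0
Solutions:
 u(x) = C1 + Integral(x/cos(x), x)


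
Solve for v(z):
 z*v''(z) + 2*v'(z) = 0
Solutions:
 v(z) = C1 + C2/z


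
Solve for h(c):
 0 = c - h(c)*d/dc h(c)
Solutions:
 h(c) = -sqrt(C1 + c^2)
 h(c) = sqrt(C1 + c^2)


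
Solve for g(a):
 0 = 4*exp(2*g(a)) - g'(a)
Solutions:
 g(a) = log(-sqrt(-1/(C1 + 4*a))) - log(2)/2
 g(a) = log(-1/(C1 + 4*a))/2 - log(2)/2


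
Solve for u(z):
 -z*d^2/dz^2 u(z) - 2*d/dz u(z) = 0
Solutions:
 u(z) = C1 + C2/z


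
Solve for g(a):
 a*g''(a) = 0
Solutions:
 g(a) = C1 + C2*a


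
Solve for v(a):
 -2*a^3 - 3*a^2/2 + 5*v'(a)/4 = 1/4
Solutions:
 v(a) = C1 + 2*a^4/5 + 2*a^3/5 + a/5


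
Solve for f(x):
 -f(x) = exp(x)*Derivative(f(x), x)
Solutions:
 f(x) = C1*exp(exp(-x))


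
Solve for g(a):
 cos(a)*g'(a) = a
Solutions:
 g(a) = C1 + Integral(a/cos(a), a)


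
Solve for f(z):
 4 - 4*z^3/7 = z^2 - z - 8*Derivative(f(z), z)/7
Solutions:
 f(z) = C1 + z^4/8 + 7*z^3/24 - 7*z^2/16 - 7*z/2


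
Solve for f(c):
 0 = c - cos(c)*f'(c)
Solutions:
 f(c) = C1 + Integral(c/cos(c), c)


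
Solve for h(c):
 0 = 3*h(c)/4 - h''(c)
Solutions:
 h(c) = C1*exp(-sqrt(3)*c/2) + C2*exp(sqrt(3)*c/2)


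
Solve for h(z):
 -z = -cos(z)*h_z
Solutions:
 h(z) = C1 + Integral(z/cos(z), z)


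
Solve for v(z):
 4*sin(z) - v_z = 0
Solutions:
 v(z) = C1 - 4*cos(z)


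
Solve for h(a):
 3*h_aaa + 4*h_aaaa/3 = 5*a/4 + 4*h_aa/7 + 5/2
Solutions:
 h(a) = C1 + C2*a + C3*exp(a*(-63 + sqrt(5313))/56) + C4*exp(-a*(63 + sqrt(5313))/56) - 35*a^3/96 - 1015*a^2/128


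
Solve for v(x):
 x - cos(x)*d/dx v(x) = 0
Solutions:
 v(x) = C1 + Integral(x/cos(x), x)


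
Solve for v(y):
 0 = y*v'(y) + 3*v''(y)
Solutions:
 v(y) = C1 + C2*erf(sqrt(6)*y/6)


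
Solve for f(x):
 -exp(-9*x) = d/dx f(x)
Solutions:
 f(x) = C1 + exp(-9*x)/9


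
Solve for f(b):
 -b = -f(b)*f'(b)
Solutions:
 f(b) = -sqrt(C1 + b^2)
 f(b) = sqrt(C1 + b^2)


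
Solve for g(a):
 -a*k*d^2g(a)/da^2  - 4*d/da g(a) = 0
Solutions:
 g(a) = C1 + a^(((re(k) - 4)*re(k) + im(k)^2)/(re(k)^2 + im(k)^2))*(C2*sin(4*log(a)*Abs(im(k))/(re(k)^2 + im(k)^2)) + C3*cos(4*log(a)*im(k)/(re(k)^2 + im(k)^2)))


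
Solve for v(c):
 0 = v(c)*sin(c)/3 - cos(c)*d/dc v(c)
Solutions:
 v(c) = C1/cos(c)^(1/3)


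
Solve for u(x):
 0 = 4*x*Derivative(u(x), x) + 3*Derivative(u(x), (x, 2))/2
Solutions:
 u(x) = C1 + C2*erf(2*sqrt(3)*x/3)


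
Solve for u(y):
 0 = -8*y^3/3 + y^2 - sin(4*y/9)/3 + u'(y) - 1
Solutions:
 u(y) = C1 + 2*y^4/3 - y^3/3 + y - 3*cos(4*y/9)/4


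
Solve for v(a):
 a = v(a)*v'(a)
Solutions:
 v(a) = -sqrt(C1 + a^2)
 v(a) = sqrt(C1 + a^2)


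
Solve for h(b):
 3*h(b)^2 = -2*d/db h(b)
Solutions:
 h(b) = 2/(C1 + 3*b)


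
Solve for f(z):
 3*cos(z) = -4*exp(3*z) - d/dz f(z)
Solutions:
 f(z) = C1 - 4*exp(3*z)/3 - 3*sin(z)


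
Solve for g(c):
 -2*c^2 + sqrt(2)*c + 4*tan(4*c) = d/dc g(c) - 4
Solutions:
 g(c) = C1 - 2*c^3/3 + sqrt(2)*c^2/2 + 4*c - log(cos(4*c))


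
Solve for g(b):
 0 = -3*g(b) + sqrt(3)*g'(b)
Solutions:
 g(b) = C1*exp(sqrt(3)*b)


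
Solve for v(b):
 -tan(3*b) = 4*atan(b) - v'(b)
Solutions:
 v(b) = C1 + 4*b*atan(b) - 2*log(b^2 + 1) - log(cos(3*b))/3


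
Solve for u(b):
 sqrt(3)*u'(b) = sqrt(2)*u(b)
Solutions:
 u(b) = C1*exp(sqrt(6)*b/3)


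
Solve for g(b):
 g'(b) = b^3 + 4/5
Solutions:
 g(b) = C1 + b^4/4 + 4*b/5


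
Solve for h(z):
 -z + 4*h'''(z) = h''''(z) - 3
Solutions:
 h(z) = C1 + C2*z + C3*z^2 + C4*exp(4*z) + z^4/96 - 11*z^3/96


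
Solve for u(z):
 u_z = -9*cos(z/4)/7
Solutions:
 u(z) = C1 - 36*sin(z/4)/7


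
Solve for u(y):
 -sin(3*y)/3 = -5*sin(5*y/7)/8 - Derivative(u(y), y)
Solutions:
 u(y) = C1 + 7*cos(5*y/7)/8 - cos(3*y)/9


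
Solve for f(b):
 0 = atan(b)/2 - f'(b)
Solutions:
 f(b) = C1 + b*atan(b)/2 - log(b^2 + 1)/4


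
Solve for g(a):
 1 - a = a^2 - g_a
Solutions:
 g(a) = C1 + a^3/3 + a^2/2 - a


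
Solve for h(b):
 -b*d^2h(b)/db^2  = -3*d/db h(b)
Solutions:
 h(b) = C1 + C2*b^4


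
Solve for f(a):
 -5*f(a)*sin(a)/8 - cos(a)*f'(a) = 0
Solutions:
 f(a) = C1*cos(a)^(5/8)


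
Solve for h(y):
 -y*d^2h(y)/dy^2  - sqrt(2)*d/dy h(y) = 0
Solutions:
 h(y) = C1 + C2*y^(1 - sqrt(2))


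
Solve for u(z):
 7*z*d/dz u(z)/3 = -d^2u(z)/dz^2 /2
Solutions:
 u(z) = C1 + C2*erf(sqrt(21)*z/3)


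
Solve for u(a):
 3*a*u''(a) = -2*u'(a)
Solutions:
 u(a) = C1 + C2*a^(1/3)


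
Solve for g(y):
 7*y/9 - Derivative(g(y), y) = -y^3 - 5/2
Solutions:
 g(y) = C1 + y^4/4 + 7*y^2/18 + 5*y/2


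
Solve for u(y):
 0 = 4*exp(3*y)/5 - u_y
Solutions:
 u(y) = C1 + 4*exp(3*y)/15


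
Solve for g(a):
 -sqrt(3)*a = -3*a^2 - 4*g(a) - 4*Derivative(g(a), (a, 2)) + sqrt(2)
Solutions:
 g(a) = C1*sin(a) + C2*cos(a) - 3*a^2/4 + sqrt(3)*a/4 + sqrt(2)/4 + 3/2


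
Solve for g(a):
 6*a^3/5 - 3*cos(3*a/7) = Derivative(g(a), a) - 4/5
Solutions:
 g(a) = C1 + 3*a^4/10 + 4*a/5 - 7*sin(3*a/7)


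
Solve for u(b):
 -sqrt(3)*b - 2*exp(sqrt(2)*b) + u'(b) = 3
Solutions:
 u(b) = C1 + sqrt(3)*b^2/2 + 3*b + sqrt(2)*exp(sqrt(2)*b)


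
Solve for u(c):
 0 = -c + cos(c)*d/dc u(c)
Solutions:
 u(c) = C1 + Integral(c/cos(c), c)


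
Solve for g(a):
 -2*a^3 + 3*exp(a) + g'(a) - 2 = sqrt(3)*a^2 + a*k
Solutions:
 g(a) = C1 + a^4/2 + sqrt(3)*a^3/3 + a^2*k/2 + 2*a - 3*exp(a)


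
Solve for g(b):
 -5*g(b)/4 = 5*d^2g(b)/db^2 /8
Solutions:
 g(b) = C1*sin(sqrt(2)*b) + C2*cos(sqrt(2)*b)


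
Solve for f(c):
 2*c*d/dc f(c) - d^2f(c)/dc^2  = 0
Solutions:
 f(c) = C1 + C2*erfi(c)


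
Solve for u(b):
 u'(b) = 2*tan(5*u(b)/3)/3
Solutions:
 u(b) = -3*asin(C1*exp(10*b/9))/5 + 3*pi/5
 u(b) = 3*asin(C1*exp(10*b/9))/5


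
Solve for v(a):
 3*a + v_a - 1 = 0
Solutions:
 v(a) = C1 - 3*a^2/2 + a


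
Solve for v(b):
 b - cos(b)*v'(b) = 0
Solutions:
 v(b) = C1 + Integral(b/cos(b), b)


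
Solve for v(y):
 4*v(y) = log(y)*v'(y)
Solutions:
 v(y) = C1*exp(4*li(y))


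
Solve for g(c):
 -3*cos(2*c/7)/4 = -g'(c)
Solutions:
 g(c) = C1 + 21*sin(2*c/7)/8


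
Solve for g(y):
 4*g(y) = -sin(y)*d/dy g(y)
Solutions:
 g(y) = C1*(cos(y)^2 + 2*cos(y) + 1)/(cos(y)^2 - 2*cos(y) + 1)


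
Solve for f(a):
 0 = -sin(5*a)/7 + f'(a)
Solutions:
 f(a) = C1 - cos(5*a)/35


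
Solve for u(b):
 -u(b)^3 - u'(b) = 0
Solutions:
 u(b) = -sqrt(2)*sqrt(-1/(C1 - b))/2
 u(b) = sqrt(2)*sqrt(-1/(C1 - b))/2


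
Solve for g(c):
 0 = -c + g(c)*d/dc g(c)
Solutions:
 g(c) = -sqrt(C1 + c^2)
 g(c) = sqrt(C1 + c^2)


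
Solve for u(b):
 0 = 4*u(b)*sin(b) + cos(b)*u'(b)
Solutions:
 u(b) = C1*cos(b)^4


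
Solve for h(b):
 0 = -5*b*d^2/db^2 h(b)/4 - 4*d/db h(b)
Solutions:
 h(b) = C1 + C2/b^(11/5)


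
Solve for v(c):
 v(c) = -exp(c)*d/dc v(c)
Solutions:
 v(c) = C1*exp(exp(-c))


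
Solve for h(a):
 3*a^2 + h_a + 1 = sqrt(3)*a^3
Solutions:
 h(a) = C1 + sqrt(3)*a^4/4 - a^3 - a


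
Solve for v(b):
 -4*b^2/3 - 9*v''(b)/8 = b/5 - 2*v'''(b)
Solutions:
 v(b) = C1 + C2*b + C3*exp(9*b/16) - 8*b^4/81 - 2668*b^3/3645 - 42688*b^2/10935


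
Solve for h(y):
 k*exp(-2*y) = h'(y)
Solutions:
 h(y) = C1 - k*exp(-2*y)/2


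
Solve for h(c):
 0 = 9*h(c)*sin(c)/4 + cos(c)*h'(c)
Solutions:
 h(c) = C1*cos(c)^(9/4)


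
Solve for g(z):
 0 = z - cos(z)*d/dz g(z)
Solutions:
 g(z) = C1 + Integral(z/cos(z), z)


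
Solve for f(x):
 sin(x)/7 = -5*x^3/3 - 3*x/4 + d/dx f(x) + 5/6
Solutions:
 f(x) = C1 + 5*x^4/12 + 3*x^2/8 - 5*x/6 - cos(x)/7


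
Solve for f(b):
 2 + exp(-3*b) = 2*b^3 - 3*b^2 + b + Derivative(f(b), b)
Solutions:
 f(b) = C1 - b^4/2 + b^3 - b^2/2 + 2*b - exp(-3*b)/3


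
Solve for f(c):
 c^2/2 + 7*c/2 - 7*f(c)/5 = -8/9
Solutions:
 f(c) = 5*c^2/14 + 5*c/2 + 40/63


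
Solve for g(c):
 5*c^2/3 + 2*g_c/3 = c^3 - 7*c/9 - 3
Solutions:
 g(c) = C1 + 3*c^4/8 - 5*c^3/6 - 7*c^2/12 - 9*c/2


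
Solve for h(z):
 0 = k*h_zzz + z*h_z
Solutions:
 h(z) = C1 + Integral(C2*airyai(z*(-1/k)^(1/3)) + C3*airybi(z*(-1/k)^(1/3)), z)


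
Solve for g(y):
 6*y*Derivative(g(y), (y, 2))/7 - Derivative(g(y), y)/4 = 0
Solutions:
 g(y) = C1 + C2*y^(31/24)


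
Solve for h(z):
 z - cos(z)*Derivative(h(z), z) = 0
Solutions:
 h(z) = C1 + Integral(z/cos(z), z)


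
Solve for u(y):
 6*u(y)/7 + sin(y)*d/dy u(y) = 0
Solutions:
 u(y) = C1*(cos(y) + 1)^(3/7)/(cos(y) - 1)^(3/7)


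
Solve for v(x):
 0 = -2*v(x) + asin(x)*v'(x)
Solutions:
 v(x) = C1*exp(2*Integral(1/asin(x), x))


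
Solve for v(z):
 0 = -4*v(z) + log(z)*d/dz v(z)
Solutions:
 v(z) = C1*exp(4*li(z))


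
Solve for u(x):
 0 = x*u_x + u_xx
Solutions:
 u(x) = C1 + C2*erf(sqrt(2)*x/2)


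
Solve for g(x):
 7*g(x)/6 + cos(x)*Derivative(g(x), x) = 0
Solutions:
 g(x) = C1*(sin(x) - 1)^(7/12)/(sin(x) + 1)^(7/12)


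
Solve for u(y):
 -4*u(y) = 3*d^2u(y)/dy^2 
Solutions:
 u(y) = C1*sin(2*sqrt(3)*y/3) + C2*cos(2*sqrt(3)*y/3)


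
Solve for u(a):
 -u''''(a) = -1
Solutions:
 u(a) = C1 + C2*a + C3*a^2 + C4*a^3 + a^4/24


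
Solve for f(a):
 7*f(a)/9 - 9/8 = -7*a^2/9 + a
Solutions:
 f(a) = -a^2 + 9*a/7 + 81/56


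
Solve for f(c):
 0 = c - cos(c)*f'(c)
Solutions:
 f(c) = C1 + Integral(c/cos(c), c)


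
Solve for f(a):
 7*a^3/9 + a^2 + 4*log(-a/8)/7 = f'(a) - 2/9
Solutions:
 f(a) = C1 + 7*a^4/36 + a^3/3 + 4*a*log(-a)/7 + 2*a*(-54*log(2) - 11)/63


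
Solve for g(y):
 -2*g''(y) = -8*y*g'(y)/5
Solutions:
 g(y) = C1 + C2*erfi(sqrt(10)*y/5)


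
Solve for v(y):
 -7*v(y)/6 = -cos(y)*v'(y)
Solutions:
 v(y) = C1*(sin(y) + 1)^(7/12)/(sin(y) - 1)^(7/12)


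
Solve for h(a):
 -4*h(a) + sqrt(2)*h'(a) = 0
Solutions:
 h(a) = C1*exp(2*sqrt(2)*a)


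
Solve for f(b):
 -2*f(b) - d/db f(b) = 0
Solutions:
 f(b) = C1*exp(-2*b)


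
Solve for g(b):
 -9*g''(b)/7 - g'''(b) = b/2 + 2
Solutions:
 g(b) = C1 + C2*b + C3*exp(-9*b/7) - 7*b^3/108 - 203*b^2/324


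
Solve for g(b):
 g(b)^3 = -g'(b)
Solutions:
 g(b) = -sqrt(2)*sqrt(-1/(C1 - b))/2
 g(b) = sqrt(2)*sqrt(-1/(C1 - b))/2


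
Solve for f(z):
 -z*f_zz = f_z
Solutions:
 f(z) = C1 + C2*log(z)


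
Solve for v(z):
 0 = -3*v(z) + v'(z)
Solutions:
 v(z) = C1*exp(3*z)


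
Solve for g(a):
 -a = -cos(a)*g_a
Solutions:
 g(a) = C1 + Integral(a/cos(a), a)


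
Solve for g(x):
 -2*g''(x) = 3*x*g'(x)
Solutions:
 g(x) = C1 + C2*erf(sqrt(3)*x/2)


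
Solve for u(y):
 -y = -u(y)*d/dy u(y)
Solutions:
 u(y) = -sqrt(C1 + y^2)
 u(y) = sqrt(C1 + y^2)


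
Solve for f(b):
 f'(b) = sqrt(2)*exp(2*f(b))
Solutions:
 f(b) = log(-sqrt(-1/(C1 + sqrt(2)*b))) - log(2)/2
 f(b) = log(-1/(C1 + sqrt(2)*b))/2 - log(2)/2


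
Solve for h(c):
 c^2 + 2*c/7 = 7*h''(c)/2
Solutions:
 h(c) = C1 + C2*c + c^4/42 + 2*c^3/147


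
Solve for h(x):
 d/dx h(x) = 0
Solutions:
 h(x) = C1


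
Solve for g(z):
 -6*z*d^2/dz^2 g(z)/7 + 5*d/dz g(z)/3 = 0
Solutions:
 g(z) = C1 + C2*z^(53/18)


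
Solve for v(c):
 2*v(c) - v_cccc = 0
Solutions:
 v(c) = C1*exp(-2^(1/4)*c) + C2*exp(2^(1/4)*c) + C3*sin(2^(1/4)*c) + C4*cos(2^(1/4)*c)


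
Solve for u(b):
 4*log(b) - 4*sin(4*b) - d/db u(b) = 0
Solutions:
 u(b) = C1 + 4*b*log(b) - 4*b + cos(4*b)


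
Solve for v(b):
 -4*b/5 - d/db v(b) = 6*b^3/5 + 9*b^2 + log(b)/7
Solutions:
 v(b) = C1 - 3*b^4/10 - 3*b^3 - 2*b^2/5 - b*log(b)/7 + b/7


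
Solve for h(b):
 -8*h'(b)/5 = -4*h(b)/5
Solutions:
 h(b) = C1*exp(b/2)


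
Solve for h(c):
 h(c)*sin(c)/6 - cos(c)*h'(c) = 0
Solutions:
 h(c) = C1/cos(c)^(1/6)


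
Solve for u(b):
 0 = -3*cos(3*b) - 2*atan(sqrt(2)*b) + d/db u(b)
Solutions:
 u(b) = C1 + 2*b*atan(sqrt(2)*b) - sqrt(2)*log(2*b^2 + 1)/2 + sin(3*b)


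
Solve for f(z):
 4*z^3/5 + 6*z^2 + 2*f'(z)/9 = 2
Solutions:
 f(z) = C1 - 9*z^4/10 - 9*z^3 + 9*z


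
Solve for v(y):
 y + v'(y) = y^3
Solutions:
 v(y) = C1 + y^4/4 - y^2/2


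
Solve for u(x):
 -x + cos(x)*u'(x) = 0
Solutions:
 u(x) = C1 + Integral(x/cos(x), x)


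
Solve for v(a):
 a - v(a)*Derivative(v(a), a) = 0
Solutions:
 v(a) = -sqrt(C1 + a^2)
 v(a) = sqrt(C1 + a^2)


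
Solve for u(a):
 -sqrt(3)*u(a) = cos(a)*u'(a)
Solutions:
 u(a) = C1*(sin(a) - 1)^(sqrt(3)/2)/(sin(a) + 1)^(sqrt(3)/2)


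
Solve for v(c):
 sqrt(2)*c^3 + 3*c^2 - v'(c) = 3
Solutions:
 v(c) = C1 + sqrt(2)*c^4/4 + c^3 - 3*c


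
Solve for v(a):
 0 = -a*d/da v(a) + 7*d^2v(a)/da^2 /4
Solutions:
 v(a) = C1 + C2*erfi(sqrt(14)*a/7)


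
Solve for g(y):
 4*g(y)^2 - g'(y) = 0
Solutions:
 g(y) = -1/(C1 + 4*y)


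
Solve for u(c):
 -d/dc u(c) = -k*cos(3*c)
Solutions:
 u(c) = C1 + k*sin(3*c)/3


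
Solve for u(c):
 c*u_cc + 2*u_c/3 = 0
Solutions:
 u(c) = C1 + C2*c^(1/3)


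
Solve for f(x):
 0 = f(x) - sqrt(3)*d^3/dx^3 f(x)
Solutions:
 f(x) = C3*exp(3^(5/6)*x/3) + (C1*sin(3^(1/3)*x/2) + C2*cos(3^(1/3)*x/2))*exp(-3^(5/6)*x/6)


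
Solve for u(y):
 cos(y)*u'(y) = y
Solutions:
 u(y) = C1 + Integral(y/cos(y), y)


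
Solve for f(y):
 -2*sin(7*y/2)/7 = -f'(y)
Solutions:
 f(y) = C1 - 4*cos(7*y/2)/49


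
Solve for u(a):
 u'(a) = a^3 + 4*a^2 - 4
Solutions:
 u(a) = C1 + a^4/4 + 4*a^3/3 - 4*a


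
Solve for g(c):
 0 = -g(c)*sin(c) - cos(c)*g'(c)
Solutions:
 g(c) = C1*cos(c)


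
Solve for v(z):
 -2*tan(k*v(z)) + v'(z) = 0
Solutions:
 v(z) = Piecewise((-asin(exp(C1*k + 2*k*z))/k + pi/k, Ne(k, 0)), (nan, True))
 v(z) = Piecewise((asin(exp(C1*k + 2*k*z))/k, Ne(k, 0)), (nan, True))


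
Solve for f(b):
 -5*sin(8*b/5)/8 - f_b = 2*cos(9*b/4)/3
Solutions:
 f(b) = C1 - 8*sin(9*b/4)/27 + 25*cos(8*b/5)/64


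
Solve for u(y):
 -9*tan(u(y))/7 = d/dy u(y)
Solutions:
 u(y) = pi - asin(C1*exp(-9*y/7))
 u(y) = asin(C1*exp(-9*y/7))


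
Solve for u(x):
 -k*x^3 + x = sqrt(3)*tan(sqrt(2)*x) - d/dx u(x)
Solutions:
 u(x) = C1 + k*x^4/4 - x^2/2 - sqrt(6)*log(cos(sqrt(2)*x))/2


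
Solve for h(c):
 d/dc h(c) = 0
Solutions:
 h(c) = C1


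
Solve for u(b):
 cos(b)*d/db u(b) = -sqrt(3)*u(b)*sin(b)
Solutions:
 u(b) = C1*cos(b)^(sqrt(3))


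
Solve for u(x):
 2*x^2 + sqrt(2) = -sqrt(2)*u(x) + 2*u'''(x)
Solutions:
 u(x) = C3*exp(2^(5/6)*x/2) - sqrt(2)*x^2 + (C1*sin(2^(5/6)*sqrt(3)*x/4) + C2*cos(2^(5/6)*sqrt(3)*x/4))*exp(-2^(5/6)*x/4) - 1


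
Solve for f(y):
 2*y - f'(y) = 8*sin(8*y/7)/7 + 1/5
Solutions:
 f(y) = C1 + y^2 - y/5 + cos(8*y/7)


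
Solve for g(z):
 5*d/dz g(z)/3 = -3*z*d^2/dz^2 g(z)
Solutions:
 g(z) = C1 + C2*z^(4/9)


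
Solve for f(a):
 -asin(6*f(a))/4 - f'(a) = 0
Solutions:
 Integral(1/asin(6*_y), (_y, f(a))) = C1 - a/4


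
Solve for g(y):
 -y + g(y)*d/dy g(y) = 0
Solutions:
 g(y) = -sqrt(C1 + y^2)
 g(y) = sqrt(C1 + y^2)


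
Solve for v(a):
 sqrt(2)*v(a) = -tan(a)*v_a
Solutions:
 v(a) = C1/sin(a)^(sqrt(2))


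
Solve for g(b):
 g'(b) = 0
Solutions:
 g(b) = C1


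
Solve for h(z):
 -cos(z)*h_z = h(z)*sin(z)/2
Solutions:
 h(z) = C1*sqrt(cos(z))


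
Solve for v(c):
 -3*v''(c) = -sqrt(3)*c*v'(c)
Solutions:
 v(c) = C1 + C2*erfi(sqrt(2)*3^(3/4)*c/6)


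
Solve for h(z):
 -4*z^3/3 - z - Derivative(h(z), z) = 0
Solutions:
 h(z) = C1 - z^4/3 - z^2/2


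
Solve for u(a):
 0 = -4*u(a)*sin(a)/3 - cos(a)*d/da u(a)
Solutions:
 u(a) = C1*cos(a)^(4/3)


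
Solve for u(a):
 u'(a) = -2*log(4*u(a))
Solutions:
 Integral(1/(log(_y) + 2*log(2)), (_y, u(a)))/2 = C1 - a


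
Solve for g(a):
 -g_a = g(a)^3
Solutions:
 g(a) = -sqrt(2)*sqrt(-1/(C1 - a))/2
 g(a) = sqrt(2)*sqrt(-1/(C1 - a))/2


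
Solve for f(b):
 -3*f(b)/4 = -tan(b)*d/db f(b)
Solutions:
 f(b) = C1*sin(b)^(3/4)


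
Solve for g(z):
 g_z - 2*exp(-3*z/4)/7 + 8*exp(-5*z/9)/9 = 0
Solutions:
 g(z) = C1 - 8*exp(-3*z/4)/21 + 8*exp(-5*z/9)/5


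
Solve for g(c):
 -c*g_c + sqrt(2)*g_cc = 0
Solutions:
 g(c) = C1 + C2*erfi(2^(1/4)*c/2)


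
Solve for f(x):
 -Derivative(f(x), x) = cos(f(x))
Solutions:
 f(x) = pi - asin((C1 + exp(2*x))/(C1 - exp(2*x)))
 f(x) = asin((C1 + exp(2*x))/(C1 - exp(2*x)))


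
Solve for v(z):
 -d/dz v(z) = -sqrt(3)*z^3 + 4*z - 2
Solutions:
 v(z) = C1 + sqrt(3)*z^4/4 - 2*z^2 + 2*z


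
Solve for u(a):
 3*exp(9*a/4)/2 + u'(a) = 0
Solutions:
 u(a) = C1 - 2*exp(9*a/4)/3


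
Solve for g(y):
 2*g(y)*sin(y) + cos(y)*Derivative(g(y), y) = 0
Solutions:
 g(y) = C1*cos(y)^2


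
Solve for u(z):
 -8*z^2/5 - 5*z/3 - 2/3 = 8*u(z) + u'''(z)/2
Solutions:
 u(z) = C3*exp(-2*2^(1/3)*z) - z^2/5 - 5*z/24 + (C1*sin(2^(1/3)*sqrt(3)*z) + C2*cos(2^(1/3)*sqrt(3)*z))*exp(2^(1/3)*z) - 1/12


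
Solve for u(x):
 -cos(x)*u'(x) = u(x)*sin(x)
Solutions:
 u(x) = C1*cos(x)


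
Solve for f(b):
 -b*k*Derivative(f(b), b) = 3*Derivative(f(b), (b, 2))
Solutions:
 f(b) = Piecewise((-sqrt(6)*sqrt(pi)*C1*erf(sqrt(6)*b*sqrt(k)/6)/(2*sqrt(k)) - C2, (k > 0) | (k < 0)), (-C1*b - C2, True))


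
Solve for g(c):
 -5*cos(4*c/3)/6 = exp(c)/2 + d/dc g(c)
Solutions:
 g(c) = C1 - exp(c)/2 - 5*sin(4*c/3)/8


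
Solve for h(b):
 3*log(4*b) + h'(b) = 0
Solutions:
 h(b) = C1 - 3*b*log(b) - b*log(64) + 3*b


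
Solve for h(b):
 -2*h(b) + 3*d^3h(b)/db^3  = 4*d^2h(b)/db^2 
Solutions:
 h(b) = C1*exp(b*(-(9*sqrt(1113) + 307)^(1/3) - 16/(9*sqrt(1113) + 307)^(1/3) + 8)/18)*sin(sqrt(3)*b*(-(9*sqrt(1113) + 307)^(1/3) + 16/(9*sqrt(1113) + 307)^(1/3))/18) + C2*exp(b*(-(9*sqrt(1113) + 307)^(1/3) - 16/(9*sqrt(1113) + 307)^(1/3) + 8)/18)*cos(sqrt(3)*b*(-(9*sqrt(1113) + 307)^(1/3) + 16/(9*sqrt(1113) + 307)^(1/3))/18) + C3*exp(b*(16/(9*sqrt(1113) + 307)^(1/3) + 4 + (9*sqrt(1113) + 307)^(1/3))/9)


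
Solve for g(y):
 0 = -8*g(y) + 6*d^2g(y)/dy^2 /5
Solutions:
 g(y) = C1*exp(-2*sqrt(15)*y/3) + C2*exp(2*sqrt(15)*y/3)


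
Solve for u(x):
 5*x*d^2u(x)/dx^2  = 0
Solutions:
 u(x) = C1 + C2*x


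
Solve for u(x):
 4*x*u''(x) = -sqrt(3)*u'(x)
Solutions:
 u(x) = C1 + C2*x^(1 - sqrt(3)/4)


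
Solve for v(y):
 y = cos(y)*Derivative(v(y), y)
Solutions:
 v(y) = C1 + Integral(y/cos(y), y)


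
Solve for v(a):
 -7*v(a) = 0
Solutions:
 v(a) = 0


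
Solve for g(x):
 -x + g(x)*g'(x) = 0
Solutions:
 g(x) = -sqrt(C1 + x^2)
 g(x) = sqrt(C1 + x^2)


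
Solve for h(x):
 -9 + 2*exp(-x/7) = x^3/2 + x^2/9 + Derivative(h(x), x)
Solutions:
 h(x) = C1 - x^4/8 - x^3/27 - 9*x - 14*exp(-x/7)


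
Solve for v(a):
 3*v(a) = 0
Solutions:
 v(a) = 0


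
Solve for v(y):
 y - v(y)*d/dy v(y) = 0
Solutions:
 v(y) = -sqrt(C1 + y^2)
 v(y) = sqrt(C1 + y^2)


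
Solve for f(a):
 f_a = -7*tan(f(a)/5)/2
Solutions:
 f(a) = -5*asin(C1*exp(-7*a/10)) + 5*pi
 f(a) = 5*asin(C1*exp(-7*a/10))


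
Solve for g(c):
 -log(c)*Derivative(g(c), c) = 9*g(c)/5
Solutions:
 g(c) = C1*exp(-9*li(c)/5)


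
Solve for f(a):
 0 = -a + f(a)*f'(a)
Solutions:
 f(a) = -sqrt(C1 + a^2)
 f(a) = sqrt(C1 + a^2)


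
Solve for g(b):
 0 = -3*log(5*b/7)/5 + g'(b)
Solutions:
 g(b) = C1 + 3*b*log(b)/5 - 3*b*log(7)/5 - 3*b/5 + 3*b*log(5)/5


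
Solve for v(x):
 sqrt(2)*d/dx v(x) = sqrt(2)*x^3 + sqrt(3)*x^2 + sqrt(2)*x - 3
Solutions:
 v(x) = C1 + x^4/4 + sqrt(6)*x^3/6 + x^2/2 - 3*sqrt(2)*x/2


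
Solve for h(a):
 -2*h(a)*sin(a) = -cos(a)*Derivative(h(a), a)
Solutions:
 h(a) = C1/cos(a)^2


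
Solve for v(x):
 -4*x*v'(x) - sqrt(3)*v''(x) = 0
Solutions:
 v(x) = C1 + C2*erf(sqrt(2)*3^(3/4)*x/3)


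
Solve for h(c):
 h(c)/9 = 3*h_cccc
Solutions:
 h(c) = C1*exp(-3^(1/4)*c/3) + C2*exp(3^(1/4)*c/3) + C3*sin(3^(1/4)*c/3) + C4*cos(3^(1/4)*c/3)


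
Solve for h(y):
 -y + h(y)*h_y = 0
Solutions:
 h(y) = -sqrt(C1 + y^2)
 h(y) = sqrt(C1 + y^2)


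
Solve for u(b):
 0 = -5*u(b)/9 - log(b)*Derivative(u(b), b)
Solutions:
 u(b) = C1*exp(-5*li(b)/9)


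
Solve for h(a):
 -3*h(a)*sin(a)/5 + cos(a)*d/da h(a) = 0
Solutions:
 h(a) = C1/cos(a)^(3/5)


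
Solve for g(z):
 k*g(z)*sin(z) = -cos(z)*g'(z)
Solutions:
 g(z) = C1*exp(k*log(cos(z)))


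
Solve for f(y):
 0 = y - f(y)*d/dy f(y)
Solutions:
 f(y) = -sqrt(C1 + y^2)
 f(y) = sqrt(C1 + y^2)


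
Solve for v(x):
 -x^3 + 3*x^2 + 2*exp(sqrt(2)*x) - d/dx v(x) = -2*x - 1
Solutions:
 v(x) = C1 - x^4/4 + x^3 + x^2 + x + sqrt(2)*exp(sqrt(2)*x)


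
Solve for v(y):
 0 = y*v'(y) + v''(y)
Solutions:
 v(y) = C1 + C2*erf(sqrt(2)*y/2)


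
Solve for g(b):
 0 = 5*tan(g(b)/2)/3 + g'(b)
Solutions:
 g(b) = -2*asin(C1*exp(-5*b/6)) + 2*pi
 g(b) = 2*asin(C1*exp(-5*b/6))


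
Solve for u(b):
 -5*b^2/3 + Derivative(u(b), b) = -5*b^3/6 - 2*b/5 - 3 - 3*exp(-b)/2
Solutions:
 u(b) = C1 - 5*b^4/24 + 5*b^3/9 - b^2/5 - 3*b + 3*exp(-b)/2


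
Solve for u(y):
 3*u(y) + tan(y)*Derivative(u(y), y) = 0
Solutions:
 u(y) = C1/sin(y)^3


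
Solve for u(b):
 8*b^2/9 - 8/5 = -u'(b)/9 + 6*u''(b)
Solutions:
 u(b) = C1 + C2*exp(b/54) - 8*b^3/3 - 432*b^2 - 233208*b/5


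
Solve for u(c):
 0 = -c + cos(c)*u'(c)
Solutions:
 u(c) = C1 + Integral(c/cos(c), c)


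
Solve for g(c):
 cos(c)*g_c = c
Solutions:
 g(c) = C1 + Integral(c/cos(c), c)


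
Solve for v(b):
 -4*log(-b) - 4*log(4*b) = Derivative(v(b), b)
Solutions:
 v(b) = C1 - 8*b*log(b) + 4*b*(-2*log(2) + 2 - I*pi)


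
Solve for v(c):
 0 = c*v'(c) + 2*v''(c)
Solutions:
 v(c) = C1 + C2*erf(c/2)


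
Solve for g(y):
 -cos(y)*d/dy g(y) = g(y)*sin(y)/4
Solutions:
 g(y) = C1*cos(y)^(1/4)


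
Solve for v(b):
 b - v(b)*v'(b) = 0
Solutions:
 v(b) = -sqrt(C1 + b^2)
 v(b) = sqrt(C1 + b^2)


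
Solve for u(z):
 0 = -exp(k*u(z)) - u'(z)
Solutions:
 u(z) = Piecewise((log(1/(C1*k + k*z))/k, Ne(k, 0)), (nan, True))
 u(z) = Piecewise((C1 - z, Eq(k, 0)), (nan, True))


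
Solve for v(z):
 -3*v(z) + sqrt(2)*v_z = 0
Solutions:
 v(z) = C1*exp(3*sqrt(2)*z/2)


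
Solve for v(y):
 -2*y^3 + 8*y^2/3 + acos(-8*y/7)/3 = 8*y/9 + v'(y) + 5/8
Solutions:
 v(y) = C1 - y^4/2 + 8*y^3/9 - 4*y^2/9 + y*acos(-8*y/7)/3 - 5*y/8 + sqrt(49 - 64*y^2)/24


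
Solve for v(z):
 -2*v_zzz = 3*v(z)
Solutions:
 v(z) = C3*exp(-2^(2/3)*3^(1/3)*z/2) + (C1*sin(2^(2/3)*3^(5/6)*z/4) + C2*cos(2^(2/3)*3^(5/6)*z/4))*exp(2^(2/3)*3^(1/3)*z/4)


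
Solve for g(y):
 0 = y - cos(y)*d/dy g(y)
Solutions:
 g(y) = C1 + Integral(y/cos(y), y)


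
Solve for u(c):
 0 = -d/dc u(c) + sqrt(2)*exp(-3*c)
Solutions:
 u(c) = C1 - sqrt(2)*exp(-3*c)/3


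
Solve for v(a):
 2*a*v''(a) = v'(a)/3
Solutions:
 v(a) = C1 + C2*a^(7/6)


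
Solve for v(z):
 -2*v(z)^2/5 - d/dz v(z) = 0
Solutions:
 v(z) = 5/(C1 + 2*z)


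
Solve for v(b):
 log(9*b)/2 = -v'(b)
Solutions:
 v(b) = C1 - b*log(b)/2 - b*log(3) + b/2


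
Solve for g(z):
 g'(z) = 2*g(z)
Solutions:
 g(z) = C1*exp(2*z)


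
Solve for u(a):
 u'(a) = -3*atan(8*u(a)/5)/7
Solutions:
 Integral(1/atan(8*_y/5), (_y, u(a))) = C1 - 3*a/7


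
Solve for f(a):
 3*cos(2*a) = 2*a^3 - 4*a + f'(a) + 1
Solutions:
 f(a) = C1 - a^4/2 + 2*a^2 - a + 3*sin(2*a)/2


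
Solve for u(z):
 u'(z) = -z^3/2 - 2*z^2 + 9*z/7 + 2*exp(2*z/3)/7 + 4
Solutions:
 u(z) = C1 - z^4/8 - 2*z^3/3 + 9*z^2/14 + 4*z + 3*exp(2*z/3)/7


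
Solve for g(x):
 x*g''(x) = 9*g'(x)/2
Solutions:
 g(x) = C1 + C2*x^(11/2)


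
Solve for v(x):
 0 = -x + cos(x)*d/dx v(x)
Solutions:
 v(x) = C1 + Integral(x/cos(x), x)


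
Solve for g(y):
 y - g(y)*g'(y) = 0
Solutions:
 g(y) = -sqrt(C1 + y^2)
 g(y) = sqrt(C1 + y^2)


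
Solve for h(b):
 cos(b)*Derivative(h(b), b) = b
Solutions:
 h(b) = C1 + Integral(b/cos(b), b)


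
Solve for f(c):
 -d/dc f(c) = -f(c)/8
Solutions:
 f(c) = C1*exp(c/8)


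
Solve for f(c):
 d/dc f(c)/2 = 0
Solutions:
 f(c) = C1


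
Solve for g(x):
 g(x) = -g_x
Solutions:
 g(x) = C1*exp(-x)


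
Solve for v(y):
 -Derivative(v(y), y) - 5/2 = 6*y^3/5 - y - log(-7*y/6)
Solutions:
 v(y) = C1 - 3*y^4/10 + y^2/2 + y*log(-y) + y*(-7/2 - log(6) + log(7))


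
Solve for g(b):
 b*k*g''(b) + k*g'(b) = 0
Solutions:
 g(b) = C1 + C2*log(b)


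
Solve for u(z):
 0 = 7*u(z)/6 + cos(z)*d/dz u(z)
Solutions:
 u(z) = C1*(sin(z) - 1)^(7/12)/(sin(z) + 1)^(7/12)


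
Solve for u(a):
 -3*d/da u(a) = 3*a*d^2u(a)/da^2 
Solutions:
 u(a) = C1 + C2*log(a)


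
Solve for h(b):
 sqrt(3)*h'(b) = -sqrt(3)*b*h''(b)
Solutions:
 h(b) = C1 + C2*log(b)


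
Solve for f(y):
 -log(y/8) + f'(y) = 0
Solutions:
 f(y) = C1 + y*log(y) - y*log(8) - y


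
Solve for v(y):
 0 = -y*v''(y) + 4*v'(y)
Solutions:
 v(y) = C1 + C2*y^5


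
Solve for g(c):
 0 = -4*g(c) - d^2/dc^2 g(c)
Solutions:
 g(c) = C1*sin(2*c) + C2*cos(2*c)


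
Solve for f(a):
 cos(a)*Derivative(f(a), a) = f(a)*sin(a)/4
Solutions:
 f(a) = C1/cos(a)^(1/4)


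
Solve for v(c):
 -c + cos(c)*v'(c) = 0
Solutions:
 v(c) = C1 + Integral(c/cos(c), c)


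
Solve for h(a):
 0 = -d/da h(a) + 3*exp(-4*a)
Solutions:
 h(a) = C1 - 3*exp(-4*a)/4


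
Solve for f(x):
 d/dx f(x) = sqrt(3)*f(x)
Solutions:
 f(x) = C1*exp(sqrt(3)*x)


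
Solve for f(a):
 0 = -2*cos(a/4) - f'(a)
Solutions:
 f(a) = C1 - 8*sin(a/4)


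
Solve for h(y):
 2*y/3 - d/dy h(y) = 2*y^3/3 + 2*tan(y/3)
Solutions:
 h(y) = C1 - y^4/6 + y^2/3 + 6*log(cos(y/3))


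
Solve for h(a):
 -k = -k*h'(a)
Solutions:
 h(a) = C1 + a


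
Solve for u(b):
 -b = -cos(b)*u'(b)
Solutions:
 u(b) = C1 + Integral(b/cos(b), b)


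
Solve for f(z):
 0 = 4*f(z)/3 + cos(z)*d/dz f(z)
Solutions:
 f(z) = C1*(sin(z) - 1)^(2/3)/(sin(z) + 1)^(2/3)


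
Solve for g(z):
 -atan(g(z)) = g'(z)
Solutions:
 Integral(1/atan(_y), (_y, g(z))) = C1 - z


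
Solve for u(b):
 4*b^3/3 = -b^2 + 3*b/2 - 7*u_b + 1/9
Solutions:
 u(b) = C1 - b^4/21 - b^3/21 + 3*b^2/28 + b/63


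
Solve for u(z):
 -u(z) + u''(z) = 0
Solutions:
 u(z) = C1*exp(-z) + C2*exp(z)


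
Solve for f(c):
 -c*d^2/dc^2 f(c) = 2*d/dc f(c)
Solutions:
 f(c) = C1 + C2/c


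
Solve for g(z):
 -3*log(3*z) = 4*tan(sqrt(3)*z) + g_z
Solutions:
 g(z) = C1 - 3*z*log(z) - 3*z*log(3) + 3*z + 4*sqrt(3)*log(cos(sqrt(3)*z))/3


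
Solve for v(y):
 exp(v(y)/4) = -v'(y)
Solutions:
 v(y) = 4*log(1/(C1 + y)) + 8*log(2)


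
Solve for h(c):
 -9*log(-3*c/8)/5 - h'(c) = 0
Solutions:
 h(c) = C1 - 9*c*log(-c)/5 + 9*c*(-log(3) + 1 + 3*log(2))/5


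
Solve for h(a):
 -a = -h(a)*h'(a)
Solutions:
 h(a) = -sqrt(C1 + a^2)
 h(a) = sqrt(C1 + a^2)


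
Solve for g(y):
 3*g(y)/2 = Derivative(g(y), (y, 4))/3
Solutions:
 g(y) = C1*exp(-2^(3/4)*sqrt(3)*y/2) + C2*exp(2^(3/4)*sqrt(3)*y/2) + C3*sin(2^(3/4)*sqrt(3)*y/2) + C4*cos(2^(3/4)*sqrt(3)*y/2)


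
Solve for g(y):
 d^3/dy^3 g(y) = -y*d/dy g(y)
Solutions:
 g(y) = C1 + Integral(C2*airyai(-y) + C3*airybi(-y), y)


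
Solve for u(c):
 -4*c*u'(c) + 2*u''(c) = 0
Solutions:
 u(c) = C1 + C2*erfi(c)


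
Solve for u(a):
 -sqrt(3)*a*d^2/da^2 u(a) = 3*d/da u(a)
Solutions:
 u(a) = C1 + C2*a^(1 - sqrt(3))


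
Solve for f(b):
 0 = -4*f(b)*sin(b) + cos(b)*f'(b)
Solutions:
 f(b) = C1/cos(b)^4


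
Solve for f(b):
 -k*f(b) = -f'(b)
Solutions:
 f(b) = C1*exp(b*k)


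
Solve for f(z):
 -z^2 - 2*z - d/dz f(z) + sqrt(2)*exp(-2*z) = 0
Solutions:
 f(z) = C1 - z^3/3 - z^2 - sqrt(2)*exp(-2*z)/2


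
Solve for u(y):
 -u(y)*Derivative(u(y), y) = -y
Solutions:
 u(y) = -sqrt(C1 + y^2)
 u(y) = sqrt(C1 + y^2)


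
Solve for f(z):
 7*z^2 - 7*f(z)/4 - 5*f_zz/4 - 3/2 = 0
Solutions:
 f(z) = C1*sin(sqrt(35)*z/5) + C2*cos(sqrt(35)*z/5) + 4*z^2 - 46/7


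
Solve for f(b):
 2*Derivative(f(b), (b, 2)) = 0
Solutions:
 f(b) = C1 + C2*b


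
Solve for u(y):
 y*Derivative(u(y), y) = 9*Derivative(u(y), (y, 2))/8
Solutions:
 u(y) = C1 + C2*erfi(2*y/3)


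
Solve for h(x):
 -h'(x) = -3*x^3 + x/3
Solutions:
 h(x) = C1 + 3*x^4/4 - x^2/6


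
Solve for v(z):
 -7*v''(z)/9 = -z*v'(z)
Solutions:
 v(z) = C1 + C2*erfi(3*sqrt(14)*z/14)


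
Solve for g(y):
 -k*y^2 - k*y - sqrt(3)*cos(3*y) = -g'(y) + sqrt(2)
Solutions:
 g(y) = C1 + k*y^3/3 + k*y^2/2 + sqrt(2)*y + sqrt(3)*sin(3*y)/3


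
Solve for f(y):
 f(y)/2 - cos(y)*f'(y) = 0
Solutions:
 f(y) = C1*(sin(y) + 1)^(1/4)/(sin(y) - 1)^(1/4)


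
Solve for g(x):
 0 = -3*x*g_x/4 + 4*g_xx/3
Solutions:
 g(x) = C1 + C2*erfi(3*sqrt(2)*x/8)


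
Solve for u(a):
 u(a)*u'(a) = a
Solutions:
 u(a) = -sqrt(C1 + a^2)
 u(a) = sqrt(C1 + a^2)


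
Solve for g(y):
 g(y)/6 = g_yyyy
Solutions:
 g(y) = C1*exp(-6^(3/4)*y/6) + C2*exp(6^(3/4)*y/6) + C3*sin(6^(3/4)*y/6) + C4*cos(6^(3/4)*y/6)


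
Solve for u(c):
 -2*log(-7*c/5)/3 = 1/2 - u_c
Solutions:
 u(c) = C1 + 2*c*log(-c)/3 + c*(-4*log(5) - 1 + 4*log(7))/6


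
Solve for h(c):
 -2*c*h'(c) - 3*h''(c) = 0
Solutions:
 h(c) = C1 + C2*erf(sqrt(3)*c/3)


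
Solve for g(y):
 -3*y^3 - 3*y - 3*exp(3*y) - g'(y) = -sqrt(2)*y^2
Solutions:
 g(y) = C1 - 3*y^4/4 + sqrt(2)*y^3/3 - 3*y^2/2 - exp(3*y)


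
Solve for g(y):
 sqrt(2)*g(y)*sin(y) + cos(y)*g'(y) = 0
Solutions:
 g(y) = C1*cos(y)^(sqrt(2))


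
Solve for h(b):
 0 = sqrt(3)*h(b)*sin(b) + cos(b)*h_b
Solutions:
 h(b) = C1*cos(b)^(sqrt(3))


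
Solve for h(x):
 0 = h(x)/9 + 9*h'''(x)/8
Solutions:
 h(x) = C3*exp(-2*3^(2/3)*x/9) + (C1*sin(3^(1/6)*x/3) + C2*cos(3^(1/6)*x/3))*exp(3^(2/3)*x/9)


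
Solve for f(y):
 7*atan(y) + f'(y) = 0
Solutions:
 f(y) = C1 - 7*y*atan(y) + 7*log(y^2 + 1)/2


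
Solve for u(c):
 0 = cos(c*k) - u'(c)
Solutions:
 u(c) = C1 + sin(c*k)/k


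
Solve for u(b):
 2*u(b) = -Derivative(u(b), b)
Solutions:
 u(b) = C1*exp(-2*b)


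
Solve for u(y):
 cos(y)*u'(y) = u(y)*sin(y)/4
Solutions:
 u(y) = C1/cos(y)^(1/4)


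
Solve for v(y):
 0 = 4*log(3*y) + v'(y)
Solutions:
 v(y) = C1 - 4*y*log(y) - y*log(81) + 4*y


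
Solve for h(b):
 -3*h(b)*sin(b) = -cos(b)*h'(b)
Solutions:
 h(b) = C1/cos(b)^3


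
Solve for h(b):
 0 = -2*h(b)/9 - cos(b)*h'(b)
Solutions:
 h(b) = C1*(sin(b) - 1)^(1/9)/(sin(b) + 1)^(1/9)


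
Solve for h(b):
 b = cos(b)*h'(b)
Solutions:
 h(b) = C1 + Integral(b/cos(b), b)


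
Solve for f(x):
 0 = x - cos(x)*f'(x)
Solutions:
 f(x) = C1 + Integral(x/cos(x), x)


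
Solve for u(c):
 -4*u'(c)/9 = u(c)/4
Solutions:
 u(c) = C1*exp(-9*c/16)


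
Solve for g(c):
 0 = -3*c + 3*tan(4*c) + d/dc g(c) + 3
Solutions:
 g(c) = C1 + 3*c^2/2 - 3*c + 3*log(cos(4*c))/4


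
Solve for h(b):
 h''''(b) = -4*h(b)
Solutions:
 h(b) = (C1*sin(b) + C2*cos(b))*exp(-b) + (C3*sin(b) + C4*cos(b))*exp(b)


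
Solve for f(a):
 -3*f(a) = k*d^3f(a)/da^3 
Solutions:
 f(a) = C1*exp(3^(1/3)*a*(-1/k)^(1/3)) + C2*exp(a*(-1/k)^(1/3)*(-3^(1/3) + 3^(5/6)*I)/2) + C3*exp(-a*(-1/k)^(1/3)*(3^(1/3) + 3^(5/6)*I)/2)


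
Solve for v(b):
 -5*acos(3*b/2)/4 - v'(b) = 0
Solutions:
 v(b) = C1 - 5*b*acos(3*b/2)/4 + 5*sqrt(4 - 9*b^2)/12


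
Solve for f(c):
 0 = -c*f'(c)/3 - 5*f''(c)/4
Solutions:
 f(c) = C1 + C2*erf(sqrt(30)*c/15)


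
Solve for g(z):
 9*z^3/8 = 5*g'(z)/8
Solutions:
 g(z) = C1 + 9*z^4/20


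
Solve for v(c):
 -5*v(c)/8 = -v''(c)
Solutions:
 v(c) = C1*exp(-sqrt(10)*c/4) + C2*exp(sqrt(10)*c/4)


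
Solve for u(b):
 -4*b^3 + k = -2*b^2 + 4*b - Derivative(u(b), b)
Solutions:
 u(b) = C1 + b^4 - 2*b^3/3 + 2*b^2 - b*k


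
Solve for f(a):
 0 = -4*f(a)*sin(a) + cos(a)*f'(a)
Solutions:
 f(a) = C1/cos(a)^4


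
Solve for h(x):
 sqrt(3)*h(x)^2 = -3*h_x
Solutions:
 h(x) = 3/(C1 + sqrt(3)*x)


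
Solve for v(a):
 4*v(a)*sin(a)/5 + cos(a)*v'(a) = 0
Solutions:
 v(a) = C1*cos(a)^(4/5)


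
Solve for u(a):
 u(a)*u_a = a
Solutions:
 u(a) = -sqrt(C1 + a^2)
 u(a) = sqrt(C1 + a^2)


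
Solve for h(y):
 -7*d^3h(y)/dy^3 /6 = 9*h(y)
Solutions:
 h(y) = C3*exp(-3*2^(1/3)*7^(2/3)*y/7) + (C1*sin(3*2^(1/3)*sqrt(3)*7^(2/3)*y/14) + C2*cos(3*2^(1/3)*sqrt(3)*7^(2/3)*y/14))*exp(3*2^(1/3)*7^(2/3)*y/14)


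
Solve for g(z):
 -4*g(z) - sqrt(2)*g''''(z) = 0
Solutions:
 g(z) = (C1*sin(2^(7/8)*z/2) + C2*cos(2^(7/8)*z/2))*exp(-2^(7/8)*z/2) + (C3*sin(2^(7/8)*z/2) + C4*cos(2^(7/8)*z/2))*exp(2^(7/8)*z/2)


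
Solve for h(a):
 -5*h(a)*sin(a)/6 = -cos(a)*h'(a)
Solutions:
 h(a) = C1/cos(a)^(5/6)


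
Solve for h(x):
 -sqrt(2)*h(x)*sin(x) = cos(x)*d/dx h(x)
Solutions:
 h(x) = C1*cos(x)^(sqrt(2))


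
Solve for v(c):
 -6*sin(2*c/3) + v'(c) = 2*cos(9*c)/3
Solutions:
 v(c) = C1 + 2*sin(9*c)/27 - 9*cos(2*c/3)


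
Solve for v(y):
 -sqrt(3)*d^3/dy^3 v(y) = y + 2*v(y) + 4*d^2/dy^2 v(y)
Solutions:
 v(y) = C1*exp(y*(-8*sqrt(3) + 16/(sqrt(627) + 145*sqrt(3)/9)^(1/3) + 3*(sqrt(627) + 145*sqrt(3)/9)^(1/3))/18)*sin(sqrt(3)*y*(-3*(sqrt(627) + 145*sqrt(3)/9)^(1/3) + 16/(sqrt(627) + 145*sqrt(3)/9)^(1/3))/18) + C2*exp(y*(-8*sqrt(3) + 16/(sqrt(627) + 145*sqrt(3)/9)^(1/3) + 3*(sqrt(627) + 145*sqrt(3)/9)^(1/3))/18)*cos(sqrt(3)*y*(-3*(sqrt(627) + 145*sqrt(3)/9)^(1/3) + 16/(sqrt(627) + 145*sqrt(3)/9)^(1/3))/18) + C3*exp(-y*(16/(sqrt(627) + 145*sqrt(3)/9)^(1/3) + 4*sqrt(3) + 3*(sqrt(627) + 145*sqrt(3)/9)^(1/3))/9) - y/2


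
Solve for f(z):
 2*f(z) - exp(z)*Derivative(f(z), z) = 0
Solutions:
 f(z) = C1*exp(-2*exp(-z))


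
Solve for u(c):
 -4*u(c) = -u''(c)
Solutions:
 u(c) = C1*exp(-2*c) + C2*exp(2*c)


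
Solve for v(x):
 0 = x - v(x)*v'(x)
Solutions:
 v(x) = -sqrt(C1 + x^2)
 v(x) = sqrt(C1 + x^2)


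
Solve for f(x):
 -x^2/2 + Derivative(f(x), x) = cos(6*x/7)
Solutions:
 f(x) = C1 + x^3/6 + 7*sin(6*x/7)/6


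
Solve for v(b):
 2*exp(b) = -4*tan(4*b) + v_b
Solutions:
 v(b) = C1 + 2*exp(b) - log(cos(4*b))


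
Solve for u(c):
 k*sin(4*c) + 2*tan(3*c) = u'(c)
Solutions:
 u(c) = C1 - k*cos(4*c)/4 - 2*log(cos(3*c))/3


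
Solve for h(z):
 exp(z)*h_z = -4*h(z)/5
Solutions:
 h(z) = C1*exp(4*exp(-z)/5)


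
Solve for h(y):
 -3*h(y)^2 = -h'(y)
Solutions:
 h(y) = -1/(C1 + 3*y)


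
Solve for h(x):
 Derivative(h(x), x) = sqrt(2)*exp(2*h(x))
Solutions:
 h(x) = log(-sqrt(-1/(C1 + sqrt(2)*x))) - log(2)/2
 h(x) = log(-1/(C1 + sqrt(2)*x))/2 - log(2)/2


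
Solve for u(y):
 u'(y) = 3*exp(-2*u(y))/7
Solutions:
 u(y) = log(-sqrt(C1 + 42*y)) - log(7)
 u(y) = log(C1 + 42*y)/2 - log(7)


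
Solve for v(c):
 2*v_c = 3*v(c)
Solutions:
 v(c) = C1*exp(3*c/2)


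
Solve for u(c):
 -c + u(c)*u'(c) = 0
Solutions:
 u(c) = -sqrt(C1 + c^2)
 u(c) = sqrt(C1 + c^2)


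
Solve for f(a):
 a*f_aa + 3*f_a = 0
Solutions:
 f(a) = C1 + C2/a^2


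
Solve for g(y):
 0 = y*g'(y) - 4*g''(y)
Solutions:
 g(y) = C1 + C2*erfi(sqrt(2)*y/4)


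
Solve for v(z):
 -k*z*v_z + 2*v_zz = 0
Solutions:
 v(z) = Piecewise((-sqrt(pi)*C1*erf(z*sqrt(-k)/2)/sqrt(-k) - C2, (k > 0) | (k < 0)), (-C1*z - C2, True))


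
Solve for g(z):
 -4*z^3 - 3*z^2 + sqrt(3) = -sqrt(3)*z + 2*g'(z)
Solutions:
 g(z) = C1 - z^4/2 - z^3/2 + sqrt(3)*z^2/4 + sqrt(3)*z/2


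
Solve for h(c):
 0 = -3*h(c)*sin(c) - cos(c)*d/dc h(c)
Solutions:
 h(c) = C1*cos(c)^3


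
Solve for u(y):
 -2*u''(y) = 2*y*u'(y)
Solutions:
 u(y) = C1 + C2*erf(sqrt(2)*y/2)


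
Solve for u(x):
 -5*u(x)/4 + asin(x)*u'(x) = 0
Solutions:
 u(x) = C1*exp(5*Integral(1/asin(x), x)/4)


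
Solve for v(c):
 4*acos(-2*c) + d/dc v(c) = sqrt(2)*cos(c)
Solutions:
 v(c) = C1 - 4*c*acos(-2*c) - 2*sqrt(1 - 4*c^2) + sqrt(2)*sin(c)
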